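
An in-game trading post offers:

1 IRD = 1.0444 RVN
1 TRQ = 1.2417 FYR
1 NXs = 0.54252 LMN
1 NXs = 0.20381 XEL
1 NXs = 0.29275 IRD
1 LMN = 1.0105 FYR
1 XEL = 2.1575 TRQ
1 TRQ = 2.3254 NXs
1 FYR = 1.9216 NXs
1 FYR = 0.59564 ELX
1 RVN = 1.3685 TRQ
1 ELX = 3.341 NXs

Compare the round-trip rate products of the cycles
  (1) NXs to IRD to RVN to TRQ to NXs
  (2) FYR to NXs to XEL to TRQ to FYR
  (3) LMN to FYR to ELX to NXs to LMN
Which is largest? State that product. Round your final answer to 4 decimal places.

(1) 0.29275 × 1.0444 × 1.3685 × 2.3254 = 0.97299
(2) 1.9216 × 0.20381 × 2.1575 × 1.2417 = 1.04919
(3) 1.0105 × 0.59564 × 3.341 × 0.54252 = 1.09097
Highest is cycle (3) at 1.0910 (>1, arbitrage).

1.0910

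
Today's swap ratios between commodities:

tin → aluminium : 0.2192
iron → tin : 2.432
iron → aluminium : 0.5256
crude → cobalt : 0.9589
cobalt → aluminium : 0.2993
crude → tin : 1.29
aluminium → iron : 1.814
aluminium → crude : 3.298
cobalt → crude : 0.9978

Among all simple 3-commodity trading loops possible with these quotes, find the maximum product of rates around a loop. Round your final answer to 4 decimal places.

tin→aluminium→iron→tin: 0.2192 × 1.814 × 2.432 = 0.96703
cobalt→aluminium→crude→cobalt: 0.2993 × 3.298 × 0.9589 = 0.94652
tin→aluminium→crude→tin: 0.2192 × 3.298 × 1.29 = 0.93257
Maximum is tin→aluminium→iron→tin at 0.9670; no arbitrage — every cycle loses value.

0.9670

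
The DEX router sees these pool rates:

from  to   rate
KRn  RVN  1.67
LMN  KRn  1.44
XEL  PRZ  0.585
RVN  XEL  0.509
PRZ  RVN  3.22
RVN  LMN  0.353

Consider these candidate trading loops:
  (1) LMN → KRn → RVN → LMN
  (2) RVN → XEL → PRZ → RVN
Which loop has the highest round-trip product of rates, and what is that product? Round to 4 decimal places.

(1) 1.44 × 1.67 × 0.353 = 0.84889
(2) 0.509 × 0.585 × 3.22 = 0.95880
Highest is cycle (2) at 0.9588 (≤1, no arbitrage).

0.9588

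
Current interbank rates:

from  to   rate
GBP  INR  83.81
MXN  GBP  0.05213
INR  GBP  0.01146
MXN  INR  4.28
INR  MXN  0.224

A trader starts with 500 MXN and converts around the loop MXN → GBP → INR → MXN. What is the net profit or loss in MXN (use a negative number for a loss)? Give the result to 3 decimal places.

500 MXN × 0.05213 = 26.065 GBP
26.065 GBP × 83.81 = 2184.50765 INR
2184.50765 INR × 0.224 = 489.3297136 MXN
Net change: 489.3297136 − 500 = -10.6702864 MXN

-10.670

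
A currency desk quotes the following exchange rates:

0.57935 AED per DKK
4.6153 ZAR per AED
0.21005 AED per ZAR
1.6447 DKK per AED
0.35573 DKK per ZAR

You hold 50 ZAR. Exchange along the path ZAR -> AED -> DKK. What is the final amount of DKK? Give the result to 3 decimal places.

50 ZAR × 0.21005 = 10.5025 AED
10.5025 AED × 1.6447 = 17.27346175 DKK

17.273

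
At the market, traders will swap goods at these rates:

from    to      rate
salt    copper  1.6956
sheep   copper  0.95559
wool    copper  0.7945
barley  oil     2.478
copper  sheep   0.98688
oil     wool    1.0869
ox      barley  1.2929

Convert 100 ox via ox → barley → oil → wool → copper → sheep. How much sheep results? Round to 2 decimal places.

273.03

100 ox × 1.2929 = 129.29 barley
129.29 barley × 2.478 = 320.38062 oil
320.38062 oil × 1.0869 = 348.221695878 wool
348.221695878 wool × 0.7945 = 276.662137375071 copper
276.662137375071 copper × 0.98688 = 273.03233013271006848 sheep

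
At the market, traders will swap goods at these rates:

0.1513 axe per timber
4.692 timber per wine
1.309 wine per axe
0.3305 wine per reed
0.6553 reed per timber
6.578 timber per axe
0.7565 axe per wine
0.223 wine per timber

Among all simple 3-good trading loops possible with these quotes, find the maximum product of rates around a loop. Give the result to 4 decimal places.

1.1097

axe→timber→wine→axe: 6.578 × 0.223 × 0.7565 = 1.10971
reed→wine→timber→reed: 0.3305 × 4.692 × 0.6553 = 1.01618
axe→wine→timber→axe: 1.309 × 4.692 × 0.1513 = 0.92926
Maximum is axe→timber→wine→axe at 1.1097; arbitrage exists.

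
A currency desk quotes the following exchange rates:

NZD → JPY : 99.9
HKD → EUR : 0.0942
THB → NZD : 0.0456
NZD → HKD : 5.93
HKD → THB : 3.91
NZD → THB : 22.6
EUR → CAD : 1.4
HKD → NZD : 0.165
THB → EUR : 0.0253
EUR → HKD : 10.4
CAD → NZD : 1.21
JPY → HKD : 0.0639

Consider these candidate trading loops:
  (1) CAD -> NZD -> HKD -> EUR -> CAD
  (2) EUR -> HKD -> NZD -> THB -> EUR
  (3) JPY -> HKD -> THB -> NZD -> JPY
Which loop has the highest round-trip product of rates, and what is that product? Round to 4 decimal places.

(1) 1.21 × 5.93 × 0.0942 × 1.4 = 0.94628
(2) 10.4 × 0.165 × 22.6 × 0.0253 = 0.98117
(3) 0.0639 × 3.91 × 0.0456 × 99.9 = 1.13817
Highest is cycle (3) at 1.1382 (>1, arbitrage).

1.1382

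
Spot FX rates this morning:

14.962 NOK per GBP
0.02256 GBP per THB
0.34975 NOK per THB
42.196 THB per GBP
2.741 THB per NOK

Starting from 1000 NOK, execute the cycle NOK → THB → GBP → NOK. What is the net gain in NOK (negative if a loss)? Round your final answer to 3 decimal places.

-74.795

1000 NOK × 2.741 = 2741 THB
2741 THB × 0.02256 = 61.83696 GBP
61.83696 GBP × 14.962 = 925.20459552 NOK
Net change: 925.20459552 − 1000 = -74.79540448 NOK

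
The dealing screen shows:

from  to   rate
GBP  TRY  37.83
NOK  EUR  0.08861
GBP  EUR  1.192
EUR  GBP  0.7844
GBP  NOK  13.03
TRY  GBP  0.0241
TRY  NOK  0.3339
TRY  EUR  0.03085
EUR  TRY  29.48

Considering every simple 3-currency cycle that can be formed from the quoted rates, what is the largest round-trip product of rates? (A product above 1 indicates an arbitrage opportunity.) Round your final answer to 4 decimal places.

GBP→TRY→EUR→GBP: 37.83 × 0.03085 × 0.7844 = 0.91544
GBP→NOK→EUR→GBP: 13.03 × 0.08861 × 0.7844 = 0.90566
NOK→EUR→TRY→NOK: 0.08861 × 29.48 × 0.3339 = 0.87222
GBP→EUR→TRY→GBP: 1.192 × 29.48 × 0.0241 = 0.84688
Maximum is GBP→TRY→EUR→GBP at 0.9154; no arbitrage — every cycle loses value.

0.9154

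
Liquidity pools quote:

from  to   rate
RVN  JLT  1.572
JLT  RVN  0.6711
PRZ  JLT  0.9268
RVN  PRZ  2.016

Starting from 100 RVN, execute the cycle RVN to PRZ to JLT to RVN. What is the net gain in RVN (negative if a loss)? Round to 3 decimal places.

25.390

100 RVN × 2.016 = 201.6 PRZ
201.6 PRZ × 0.9268 = 186.84288 JLT
186.84288 JLT × 0.6711 = 125.390256768 RVN
Net change: 125.390256768 − 100 = 25.390256768 RVN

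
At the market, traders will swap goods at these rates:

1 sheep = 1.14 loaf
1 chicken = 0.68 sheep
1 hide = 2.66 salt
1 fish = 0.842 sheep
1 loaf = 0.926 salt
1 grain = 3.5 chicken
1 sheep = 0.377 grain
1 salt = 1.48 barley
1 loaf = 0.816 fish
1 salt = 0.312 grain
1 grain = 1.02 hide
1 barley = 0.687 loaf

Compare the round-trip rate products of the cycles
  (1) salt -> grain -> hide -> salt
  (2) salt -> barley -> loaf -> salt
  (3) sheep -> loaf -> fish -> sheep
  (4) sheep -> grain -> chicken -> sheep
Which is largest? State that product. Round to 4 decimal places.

(1) 0.312 × 1.02 × 2.66 = 0.84652
(2) 1.48 × 0.687 × 0.926 = 0.94152
(3) 1.14 × 0.816 × 0.842 = 0.78326
(4) 0.377 × 3.5 × 0.68 = 0.89726
Highest is cycle (2) at 0.9415 (≤1, no arbitrage).

0.9415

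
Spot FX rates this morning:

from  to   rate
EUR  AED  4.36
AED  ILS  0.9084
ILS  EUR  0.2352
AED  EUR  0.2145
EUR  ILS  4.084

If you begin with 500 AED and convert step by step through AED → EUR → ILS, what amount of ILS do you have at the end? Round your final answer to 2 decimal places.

438.01

500 AED × 0.2145 = 107.25 EUR
107.25 EUR × 4.084 = 438.009 ILS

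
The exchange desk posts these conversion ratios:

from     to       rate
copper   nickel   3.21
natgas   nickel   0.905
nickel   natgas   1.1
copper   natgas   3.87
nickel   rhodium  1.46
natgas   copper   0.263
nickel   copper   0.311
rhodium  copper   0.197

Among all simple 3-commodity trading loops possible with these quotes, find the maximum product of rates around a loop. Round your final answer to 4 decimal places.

1.0892

nickel→copper→natgas→nickel: 0.311 × 3.87 × 0.905 = 1.08923
nickel→natgas→copper→nickel: 1.1 × 0.263 × 3.21 = 0.92865
nickel→rhodium→copper→nickel: 1.46 × 0.197 × 3.21 = 0.92326
Maximum is nickel→copper→natgas→nickel at 1.0892; arbitrage exists.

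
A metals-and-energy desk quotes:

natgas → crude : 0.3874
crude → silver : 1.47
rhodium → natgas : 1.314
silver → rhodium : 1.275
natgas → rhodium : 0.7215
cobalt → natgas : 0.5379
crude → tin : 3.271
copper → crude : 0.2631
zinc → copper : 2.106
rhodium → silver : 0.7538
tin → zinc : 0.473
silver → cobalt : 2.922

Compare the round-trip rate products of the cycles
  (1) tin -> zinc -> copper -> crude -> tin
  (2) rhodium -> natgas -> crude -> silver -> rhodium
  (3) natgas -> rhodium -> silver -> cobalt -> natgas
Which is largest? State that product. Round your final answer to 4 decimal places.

0.9541

(1) 0.473 × 2.106 × 0.2631 × 3.271 = 0.85728
(2) 1.314 × 0.3874 × 1.47 × 1.275 = 0.95407
(3) 0.7215 × 0.7538 × 2.922 × 0.5379 = 0.85482
Highest is cycle (2) at 0.9541 (≤1, no arbitrage).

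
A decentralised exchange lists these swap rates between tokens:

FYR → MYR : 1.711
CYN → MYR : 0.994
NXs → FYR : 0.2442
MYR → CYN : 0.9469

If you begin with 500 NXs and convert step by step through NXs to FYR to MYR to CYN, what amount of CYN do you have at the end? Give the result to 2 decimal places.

500 NXs × 0.2442 = 122.1 FYR
122.1 FYR × 1.711 = 208.9131 MYR
208.9131 MYR × 0.9469 = 197.81981439 CYN

197.82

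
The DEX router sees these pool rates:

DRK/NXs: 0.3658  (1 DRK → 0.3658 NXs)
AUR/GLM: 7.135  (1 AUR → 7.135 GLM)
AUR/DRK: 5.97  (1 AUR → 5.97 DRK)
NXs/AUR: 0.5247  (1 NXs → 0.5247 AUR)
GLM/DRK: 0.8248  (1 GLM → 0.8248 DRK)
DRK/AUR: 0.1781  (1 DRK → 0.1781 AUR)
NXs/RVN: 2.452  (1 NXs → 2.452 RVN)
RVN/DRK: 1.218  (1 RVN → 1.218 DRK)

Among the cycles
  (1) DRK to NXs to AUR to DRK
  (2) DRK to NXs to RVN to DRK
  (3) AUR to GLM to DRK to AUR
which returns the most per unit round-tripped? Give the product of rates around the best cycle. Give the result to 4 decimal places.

1.1459

(1) 0.3658 × 0.5247 × 5.97 = 1.14585
(2) 0.3658 × 2.452 × 1.218 = 1.09247
(3) 7.135 × 0.8248 × 0.1781 = 1.04811
Highest is cycle (1) at 1.1459 (>1, arbitrage).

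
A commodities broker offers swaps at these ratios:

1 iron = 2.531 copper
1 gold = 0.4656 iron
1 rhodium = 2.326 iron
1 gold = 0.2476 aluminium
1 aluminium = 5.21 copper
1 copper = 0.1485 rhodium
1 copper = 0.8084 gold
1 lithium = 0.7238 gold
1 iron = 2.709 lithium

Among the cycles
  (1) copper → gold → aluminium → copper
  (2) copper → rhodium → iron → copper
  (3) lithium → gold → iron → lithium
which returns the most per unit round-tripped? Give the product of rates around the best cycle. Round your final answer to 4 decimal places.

(1) 0.8084 × 0.2476 × 5.21 = 1.04283
(2) 0.1485 × 2.326 × 2.531 = 0.87424
(3) 0.7238 × 0.4656 × 2.709 = 0.91294
Highest is cycle (1) at 1.0428 (>1, arbitrage).

1.0428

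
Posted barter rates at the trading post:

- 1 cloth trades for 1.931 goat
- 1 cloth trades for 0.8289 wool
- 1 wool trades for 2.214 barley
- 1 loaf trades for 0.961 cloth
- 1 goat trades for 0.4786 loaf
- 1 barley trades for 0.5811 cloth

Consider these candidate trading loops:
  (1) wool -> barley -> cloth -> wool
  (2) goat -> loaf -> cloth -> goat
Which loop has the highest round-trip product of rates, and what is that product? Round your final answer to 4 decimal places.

1.0664

(1) 2.214 × 0.5811 × 0.8289 = 1.06643
(2) 0.4786 × 0.961 × 1.931 = 0.88813
Highest is cycle (1) at 1.0664 (>1, arbitrage).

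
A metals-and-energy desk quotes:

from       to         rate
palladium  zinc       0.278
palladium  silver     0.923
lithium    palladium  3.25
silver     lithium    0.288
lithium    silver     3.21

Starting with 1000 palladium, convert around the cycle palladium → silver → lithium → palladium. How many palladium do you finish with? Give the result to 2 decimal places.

1000 palladium × 0.923 = 923 silver
923 silver × 0.288 = 265.824 lithium
265.824 lithium × 3.25 = 863.928 palladium

863.93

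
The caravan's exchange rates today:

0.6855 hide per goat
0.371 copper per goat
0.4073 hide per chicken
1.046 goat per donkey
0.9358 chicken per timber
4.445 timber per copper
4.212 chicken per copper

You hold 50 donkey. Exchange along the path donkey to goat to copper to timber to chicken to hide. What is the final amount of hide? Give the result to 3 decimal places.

32.873

50 donkey × 1.046 = 52.3 goat
52.3 goat × 0.371 = 19.4033 copper
19.4033 copper × 4.445 = 86.2476685 timber
86.2476685 timber × 0.9358 = 80.7105681823 chicken
80.7105681823 chicken × 0.4073 = 32.87341442065079 hide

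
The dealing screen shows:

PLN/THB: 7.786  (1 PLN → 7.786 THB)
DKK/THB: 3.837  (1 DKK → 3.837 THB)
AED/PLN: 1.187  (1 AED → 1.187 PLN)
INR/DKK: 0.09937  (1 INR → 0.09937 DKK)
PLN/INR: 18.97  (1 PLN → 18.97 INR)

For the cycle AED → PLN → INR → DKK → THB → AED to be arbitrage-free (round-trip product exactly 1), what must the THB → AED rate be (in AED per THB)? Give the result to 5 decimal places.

Known legs of the cycle: 1.187 × 18.97 × 0.09937 × 3.837 = 8.5854910309791
For no arbitrage the full-cycle product must be 1, so the missing rate is 1 / 8.5854910309791 ≈ 0.1164756.

0.11648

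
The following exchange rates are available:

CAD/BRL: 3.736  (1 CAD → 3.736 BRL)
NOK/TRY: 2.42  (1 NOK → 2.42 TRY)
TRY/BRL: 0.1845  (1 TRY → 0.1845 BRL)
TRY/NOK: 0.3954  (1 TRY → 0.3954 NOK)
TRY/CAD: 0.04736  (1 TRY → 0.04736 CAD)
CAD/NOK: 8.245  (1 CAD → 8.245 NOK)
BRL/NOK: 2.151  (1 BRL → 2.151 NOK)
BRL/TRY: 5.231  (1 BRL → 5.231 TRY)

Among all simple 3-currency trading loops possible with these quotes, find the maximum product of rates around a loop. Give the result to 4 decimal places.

NOK→TRY→BRL→NOK: 2.42 × 0.1845 × 2.151 = 0.96040
NOK→TRY→CAD→NOK: 2.42 × 0.04736 × 8.245 = 0.94497
BRL→TRY→CAD→BRL: 5.231 × 0.04736 × 3.736 = 0.92556
Maximum is NOK→TRY→BRL→NOK at 0.9604; no arbitrage — every cycle loses value.

0.9604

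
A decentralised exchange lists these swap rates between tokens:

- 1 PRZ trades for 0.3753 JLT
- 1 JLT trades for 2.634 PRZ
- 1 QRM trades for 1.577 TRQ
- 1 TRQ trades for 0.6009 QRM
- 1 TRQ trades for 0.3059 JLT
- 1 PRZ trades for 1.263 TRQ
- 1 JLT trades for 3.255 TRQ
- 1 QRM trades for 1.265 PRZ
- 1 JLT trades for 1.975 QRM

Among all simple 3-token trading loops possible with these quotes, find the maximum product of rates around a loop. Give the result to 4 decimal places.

1.0177

TRQ→JLT→PRZ→TRQ: 0.3059 × 2.634 × 1.263 = 1.01765
QRM→PRZ→TRQ→QRM: 1.265 × 1.263 × 0.6009 = 0.96005
QRM→TRQ→JLT→QRM: 1.577 × 0.3059 × 1.975 = 0.95275
QRM→PRZ→JLT→QRM: 1.265 × 0.3753 × 1.975 = 0.93764
Maximum is TRQ→JLT→PRZ→TRQ at 1.0177; arbitrage exists.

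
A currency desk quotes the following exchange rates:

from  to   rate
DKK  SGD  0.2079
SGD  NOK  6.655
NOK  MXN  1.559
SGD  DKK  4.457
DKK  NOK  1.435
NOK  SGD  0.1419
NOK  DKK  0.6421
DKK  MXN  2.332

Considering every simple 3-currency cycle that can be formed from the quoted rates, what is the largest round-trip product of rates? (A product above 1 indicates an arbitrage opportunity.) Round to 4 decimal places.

0.9076

NOK→SGD→DKK→NOK: 0.1419 × 4.457 × 1.435 = 0.90756
NOK→DKK→SGD→NOK: 0.6421 × 0.2079 × 6.655 = 0.88839
Maximum is NOK→SGD→DKK→NOK at 0.9076; no arbitrage — every cycle loses value.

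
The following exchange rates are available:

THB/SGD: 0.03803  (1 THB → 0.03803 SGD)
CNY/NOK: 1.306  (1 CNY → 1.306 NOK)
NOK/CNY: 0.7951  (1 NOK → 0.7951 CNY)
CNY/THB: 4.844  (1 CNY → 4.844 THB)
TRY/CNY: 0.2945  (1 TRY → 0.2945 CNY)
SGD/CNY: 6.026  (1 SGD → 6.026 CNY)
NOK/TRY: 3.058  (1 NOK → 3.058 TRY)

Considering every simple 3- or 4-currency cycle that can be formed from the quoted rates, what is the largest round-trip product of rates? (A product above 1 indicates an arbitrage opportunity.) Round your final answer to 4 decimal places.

1.1762

NOK→TRY→CNY→NOK: 3.058 × 0.2945 × 1.306 = 1.17616
CNY→THB→SGD→CNY: 4.844 × 0.03803 × 6.026 = 1.11009
Maximum is NOK→TRY→CNY→NOK at 1.1762; arbitrage exists.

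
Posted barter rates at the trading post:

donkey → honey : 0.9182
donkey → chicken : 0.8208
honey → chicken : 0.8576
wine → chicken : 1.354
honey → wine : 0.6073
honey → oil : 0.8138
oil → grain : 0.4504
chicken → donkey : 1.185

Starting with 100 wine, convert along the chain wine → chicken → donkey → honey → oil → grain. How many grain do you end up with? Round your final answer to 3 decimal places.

100 wine × 1.354 = 135.4 chicken
135.4 chicken × 1.185 = 160.449 donkey
160.449 donkey × 0.9182 = 147.3242718 honey
147.3242718 honey × 0.8138 = 119.89249239084 oil
119.89249239084 oil × 0.4504 = 53.999578572834336 grain

54.000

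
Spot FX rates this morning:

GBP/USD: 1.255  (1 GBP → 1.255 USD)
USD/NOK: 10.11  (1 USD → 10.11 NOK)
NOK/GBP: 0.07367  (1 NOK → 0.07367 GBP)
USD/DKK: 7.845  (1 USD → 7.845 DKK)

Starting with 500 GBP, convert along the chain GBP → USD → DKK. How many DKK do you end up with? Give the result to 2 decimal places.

500 GBP × 1.255 = 627.5 USD
627.5 USD × 7.845 = 4922.7375 DKK

4922.74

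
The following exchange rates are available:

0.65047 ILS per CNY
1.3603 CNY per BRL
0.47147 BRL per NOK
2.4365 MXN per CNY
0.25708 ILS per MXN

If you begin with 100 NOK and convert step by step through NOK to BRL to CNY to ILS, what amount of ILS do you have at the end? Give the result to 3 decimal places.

41.717

100 NOK × 0.47147 = 47.147 BRL
47.147 BRL × 1.3603 = 64.1340641 CNY
64.1340641 CNY × 0.65047 = 41.717284675127 ILS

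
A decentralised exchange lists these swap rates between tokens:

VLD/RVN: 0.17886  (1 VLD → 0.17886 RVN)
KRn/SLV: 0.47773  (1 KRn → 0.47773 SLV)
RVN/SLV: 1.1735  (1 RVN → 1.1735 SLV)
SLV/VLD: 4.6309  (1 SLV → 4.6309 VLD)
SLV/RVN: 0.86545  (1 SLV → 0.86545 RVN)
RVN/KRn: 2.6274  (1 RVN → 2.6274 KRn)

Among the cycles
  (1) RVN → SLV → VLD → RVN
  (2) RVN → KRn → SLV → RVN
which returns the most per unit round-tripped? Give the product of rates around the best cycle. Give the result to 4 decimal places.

(1) 1.1735 × 4.6309 × 0.17886 = 0.97199
(2) 2.6274 × 0.47773 × 0.86545 = 1.08630
Highest is cycle (2) at 1.0863 (>1, arbitrage).

1.0863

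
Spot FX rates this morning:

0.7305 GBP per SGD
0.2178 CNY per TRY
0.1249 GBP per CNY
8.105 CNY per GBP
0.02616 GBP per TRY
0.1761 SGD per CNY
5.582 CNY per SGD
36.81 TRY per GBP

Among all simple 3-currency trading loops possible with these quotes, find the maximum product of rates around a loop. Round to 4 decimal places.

1.0426

GBP→CNY→SGD→GBP: 8.105 × 0.1761 × 0.7305 = 1.04264
TRY→CNY→GBP→TRY: 0.2178 × 0.1249 × 36.81 = 1.00135
Maximum is GBP→CNY→SGD→GBP at 1.0426; arbitrage exists.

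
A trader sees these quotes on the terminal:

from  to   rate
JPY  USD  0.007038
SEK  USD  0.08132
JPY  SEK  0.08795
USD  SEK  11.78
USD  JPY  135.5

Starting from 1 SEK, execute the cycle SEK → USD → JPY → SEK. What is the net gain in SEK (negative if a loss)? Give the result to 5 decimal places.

-0.03089

1 SEK × 0.08132 = 0.08132 USD
0.08132 USD × 135.5 = 11.01886 JPY
11.01886 JPY × 0.08795 = 0.969108737 SEK
Net change: 0.969108737 − 1 = -0.030891263 SEK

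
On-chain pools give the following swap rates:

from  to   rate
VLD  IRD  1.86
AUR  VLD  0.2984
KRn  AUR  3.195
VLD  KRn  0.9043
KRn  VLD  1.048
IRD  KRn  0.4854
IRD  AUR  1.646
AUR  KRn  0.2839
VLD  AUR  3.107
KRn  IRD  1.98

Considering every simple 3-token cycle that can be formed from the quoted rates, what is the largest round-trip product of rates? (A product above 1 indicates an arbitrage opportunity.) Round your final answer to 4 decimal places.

IRD→KRn→VLD→IRD: 0.4854 × 1.048 × 1.86 = 0.94618
IRD→AUR→KRn→IRD: 1.646 × 0.2839 × 1.98 = 0.92525
VLD→AUR→KRn→VLD: 3.107 × 0.2839 × 1.048 = 0.92442
IRD→AUR→VLD→IRD: 1.646 × 0.2984 × 1.86 = 0.91357
VLD→KRn→AUR→VLD: 0.9043 × 3.195 × 0.2984 = 0.86215
Maximum is IRD→KRn→VLD→IRD at 0.9462; no arbitrage — every cycle loses value.

0.9462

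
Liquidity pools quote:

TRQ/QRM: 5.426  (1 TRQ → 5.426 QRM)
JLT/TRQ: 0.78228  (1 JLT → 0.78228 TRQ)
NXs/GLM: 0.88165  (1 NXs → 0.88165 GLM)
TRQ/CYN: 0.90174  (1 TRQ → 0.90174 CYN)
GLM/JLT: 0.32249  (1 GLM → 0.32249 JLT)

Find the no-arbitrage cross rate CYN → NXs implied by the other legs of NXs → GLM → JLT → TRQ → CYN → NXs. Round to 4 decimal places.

Known legs of the cycle: 0.88165 × 0.32249 × 0.78228 × 0.90174 = 0.2005654055577676812
For no arbitrage the full-cycle product must be 1, so the missing rate is 1 / 0.2005654055577676812 ≈ 4.985905.

4.9859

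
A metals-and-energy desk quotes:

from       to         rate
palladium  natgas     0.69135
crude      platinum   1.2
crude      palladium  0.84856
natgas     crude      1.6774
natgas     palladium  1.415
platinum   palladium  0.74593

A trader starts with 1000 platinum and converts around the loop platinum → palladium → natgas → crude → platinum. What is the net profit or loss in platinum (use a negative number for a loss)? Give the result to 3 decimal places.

1000 platinum × 0.74593 = 745.93 palladium
745.93 palladium × 0.69135 = 515.6987055 natgas
515.6987055 natgas × 1.6774 = 865.0330086057 crude
865.0330086057 crude × 1.2 = 1038.03961032684 platinum
Net change: 1038.03961032684 − 1000 = 38.03961032684 platinum

38.040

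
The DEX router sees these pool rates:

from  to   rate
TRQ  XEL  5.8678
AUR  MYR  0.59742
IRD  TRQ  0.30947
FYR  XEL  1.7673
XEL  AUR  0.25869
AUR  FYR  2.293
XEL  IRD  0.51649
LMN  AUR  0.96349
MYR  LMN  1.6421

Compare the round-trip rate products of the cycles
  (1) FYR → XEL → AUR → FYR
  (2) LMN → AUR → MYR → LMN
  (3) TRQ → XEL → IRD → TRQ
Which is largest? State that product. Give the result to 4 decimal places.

1.0483

(1) 1.7673 × 0.25869 × 2.293 = 1.04832
(2) 0.96349 × 0.59742 × 1.6421 = 0.94521
(3) 5.8678 × 0.51649 × 0.30947 = 0.93790
Highest is cycle (1) at 1.0483 (>1, arbitrage).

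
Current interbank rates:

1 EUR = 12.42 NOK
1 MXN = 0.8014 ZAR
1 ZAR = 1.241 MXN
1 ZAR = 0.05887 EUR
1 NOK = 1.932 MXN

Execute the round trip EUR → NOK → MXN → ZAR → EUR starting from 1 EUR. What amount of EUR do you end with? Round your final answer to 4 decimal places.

1 EUR × 12.42 = 12.42 NOK
12.42 NOK × 1.932 = 23.99544 MXN
23.99544 MXN × 0.8014 = 19.229945616 ZAR
19.229945616 ZAR × 0.05887 = 1.13206689841392 EUR

1.1321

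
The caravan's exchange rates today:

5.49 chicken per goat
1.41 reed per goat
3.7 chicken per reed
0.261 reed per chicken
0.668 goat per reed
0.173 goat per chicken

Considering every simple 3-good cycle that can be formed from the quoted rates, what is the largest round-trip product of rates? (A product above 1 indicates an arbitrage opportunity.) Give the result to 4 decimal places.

0.9572

chicken→reed→goat→chicken: 0.261 × 0.668 × 5.49 = 0.95717
chicken→goat→reed→chicken: 0.173 × 1.41 × 3.7 = 0.90254
Maximum is chicken→reed→goat→chicken at 0.9572; no arbitrage — every cycle loses value.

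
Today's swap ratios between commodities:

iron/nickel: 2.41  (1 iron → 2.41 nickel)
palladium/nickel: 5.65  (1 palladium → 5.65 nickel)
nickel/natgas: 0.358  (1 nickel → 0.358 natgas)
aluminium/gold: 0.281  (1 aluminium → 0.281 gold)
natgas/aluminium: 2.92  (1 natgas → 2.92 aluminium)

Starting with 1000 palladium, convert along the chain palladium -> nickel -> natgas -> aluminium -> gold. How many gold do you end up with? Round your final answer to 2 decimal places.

1659.67

1000 palladium × 5.65 = 5650 nickel
5650 nickel × 0.358 = 2022.7 natgas
2022.7 natgas × 2.92 = 5906.284 aluminium
5906.284 aluminium × 0.281 = 1659.665804 gold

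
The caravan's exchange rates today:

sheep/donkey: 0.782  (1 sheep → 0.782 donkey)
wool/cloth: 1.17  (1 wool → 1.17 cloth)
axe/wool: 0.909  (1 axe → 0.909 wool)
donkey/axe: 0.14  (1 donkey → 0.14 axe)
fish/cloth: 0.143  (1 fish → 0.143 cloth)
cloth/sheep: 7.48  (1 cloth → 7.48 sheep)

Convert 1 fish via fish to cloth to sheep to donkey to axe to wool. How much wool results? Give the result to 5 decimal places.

0.10645

1 fish × 0.143 = 0.143 cloth
0.143 cloth × 7.48 = 1.06964 sheep
1.06964 sheep × 0.782 = 0.83645848 donkey
0.83645848 donkey × 0.14 = 0.1171041872 axe
0.1171041872 axe × 0.909 = 0.1064477061648 wool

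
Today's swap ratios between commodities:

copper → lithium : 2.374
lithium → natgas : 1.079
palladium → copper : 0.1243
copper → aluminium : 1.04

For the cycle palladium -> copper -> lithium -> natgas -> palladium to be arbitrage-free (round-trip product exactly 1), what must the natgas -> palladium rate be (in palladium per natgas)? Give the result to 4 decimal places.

Known legs of the cycle: 0.1243 × 2.374 × 1.079 = 0.3184001678
For no arbitrage the full-cycle product must be 1, so the missing rate is 1 / 0.3184001678 ≈ 3.140702.

3.1407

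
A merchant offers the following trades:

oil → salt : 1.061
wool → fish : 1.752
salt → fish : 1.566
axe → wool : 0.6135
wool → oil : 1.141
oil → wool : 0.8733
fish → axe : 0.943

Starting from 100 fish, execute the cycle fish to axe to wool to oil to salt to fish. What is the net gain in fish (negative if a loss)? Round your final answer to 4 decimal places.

100 fish × 0.943 = 94.3 axe
94.3 axe × 0.6135 = 57.85305 wool
57.85305 wool × 1.141 = 66.01033005 oil
66.01033005 oil × 1.061 = 70.03696018305 salt
70.03696018305 salt × 1.566 = 109.6778796466563 fish
Net change: 109.6778796466563 − 100 = 9.6778796466563 fish

9.6779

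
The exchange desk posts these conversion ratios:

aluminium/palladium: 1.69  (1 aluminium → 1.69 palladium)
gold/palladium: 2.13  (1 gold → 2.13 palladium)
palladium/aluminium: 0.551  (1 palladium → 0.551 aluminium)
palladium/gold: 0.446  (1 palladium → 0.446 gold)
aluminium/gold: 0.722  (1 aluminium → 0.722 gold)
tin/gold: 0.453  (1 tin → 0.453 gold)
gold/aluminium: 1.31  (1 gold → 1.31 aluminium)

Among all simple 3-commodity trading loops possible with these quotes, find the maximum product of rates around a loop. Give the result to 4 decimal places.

0.9874

aluminium→palladium→gold→aluminium: 1.69 × 0.446 × 1.31 = 0.98740
aluminium→gold→palladium→aluminium: 0.722 × 2.13 × 0.551 = 0.84736
Maximum is aluminium→palladium→gold→aluminium at 0.9874; no arbitrage — every cycle loses value.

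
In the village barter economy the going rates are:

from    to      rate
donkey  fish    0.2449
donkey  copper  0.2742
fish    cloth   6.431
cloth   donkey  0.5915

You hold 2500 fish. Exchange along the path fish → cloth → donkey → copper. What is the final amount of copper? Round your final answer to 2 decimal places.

2500 fish × 6.431 = 16077.5 cloth
16077.5 cloth × 0.5915 = 9509.84125 donkey
9509.84125 donkey × 0.2742 = 2607.59847075 copper

2607.60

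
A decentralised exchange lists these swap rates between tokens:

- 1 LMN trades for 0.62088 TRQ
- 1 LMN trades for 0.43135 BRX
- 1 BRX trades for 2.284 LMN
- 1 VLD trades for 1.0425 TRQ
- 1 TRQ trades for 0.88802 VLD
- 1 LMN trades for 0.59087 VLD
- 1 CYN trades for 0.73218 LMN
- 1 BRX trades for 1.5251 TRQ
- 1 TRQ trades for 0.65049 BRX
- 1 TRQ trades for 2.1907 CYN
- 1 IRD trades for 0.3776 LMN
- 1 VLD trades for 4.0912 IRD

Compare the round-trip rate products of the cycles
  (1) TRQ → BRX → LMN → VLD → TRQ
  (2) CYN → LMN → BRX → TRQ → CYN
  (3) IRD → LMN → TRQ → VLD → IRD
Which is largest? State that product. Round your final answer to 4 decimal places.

1.0552

(1) 0.65049 × 2.284 × 0.59087 × 1.0425 = 0.91518
(2) 0.73218 × 0.43135 × 1.5251 × 2.1907 = 1.05519
(3) 0.3776 × 0.62088 × 0.88802 × 4.0912 = 0.85175
Highest is cycle (2) at 1.0552 (>1, arbitrage).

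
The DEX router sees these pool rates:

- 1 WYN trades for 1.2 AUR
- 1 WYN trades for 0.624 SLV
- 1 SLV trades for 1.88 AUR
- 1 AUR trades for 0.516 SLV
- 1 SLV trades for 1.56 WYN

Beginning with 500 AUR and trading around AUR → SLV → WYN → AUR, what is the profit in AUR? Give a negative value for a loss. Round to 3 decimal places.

-17.024

500 AUR × 0.516 = 258 SLV
258 SLV × 1.56 = 402.48 WYN
402.48 WYN × 1.2 = 482.976 AUR
Net change: 482.976 − 500 = -17.024 AUR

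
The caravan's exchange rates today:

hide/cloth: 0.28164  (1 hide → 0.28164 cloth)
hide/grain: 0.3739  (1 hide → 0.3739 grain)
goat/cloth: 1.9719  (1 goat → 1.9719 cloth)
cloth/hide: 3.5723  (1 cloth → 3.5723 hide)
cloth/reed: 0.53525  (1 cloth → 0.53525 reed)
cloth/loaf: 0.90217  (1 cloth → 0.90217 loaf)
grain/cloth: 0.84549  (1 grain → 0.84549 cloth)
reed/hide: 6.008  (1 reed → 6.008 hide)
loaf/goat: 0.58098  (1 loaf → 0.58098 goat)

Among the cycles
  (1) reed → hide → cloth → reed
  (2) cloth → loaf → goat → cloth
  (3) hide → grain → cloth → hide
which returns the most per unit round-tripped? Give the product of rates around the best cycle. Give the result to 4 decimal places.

1.1293

(1) 6.008 × 0.28164 × 0.53525 = 0.90569
(2) 0.90217 × 0.58098 × 1.9719 = 1.03356
(3) 0.3739 × 0.84549 × 3.5723 = 1.12931
Highest is cycle (3) at 1.1293 (>1, arbitrage).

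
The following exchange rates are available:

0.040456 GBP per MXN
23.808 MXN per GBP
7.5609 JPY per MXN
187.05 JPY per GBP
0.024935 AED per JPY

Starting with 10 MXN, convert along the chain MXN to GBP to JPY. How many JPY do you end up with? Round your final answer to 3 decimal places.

10 MXN × 0.040456 = 0.40456 GBP
0.40456 GBP × 187.05 = 75.672948 JPY

75.673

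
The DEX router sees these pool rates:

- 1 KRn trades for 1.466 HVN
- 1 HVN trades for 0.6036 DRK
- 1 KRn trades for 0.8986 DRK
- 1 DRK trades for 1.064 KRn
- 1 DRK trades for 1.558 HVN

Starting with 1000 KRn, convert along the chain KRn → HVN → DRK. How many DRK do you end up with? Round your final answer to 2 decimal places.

884.88

1000 KRn × 1.466 = 1466 HVN
1466 HVN × 0.6036 = 884.8776 DRK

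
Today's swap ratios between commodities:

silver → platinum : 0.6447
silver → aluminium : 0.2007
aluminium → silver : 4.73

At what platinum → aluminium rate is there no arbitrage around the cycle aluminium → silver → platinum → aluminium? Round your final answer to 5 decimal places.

0.32793

Known legs of the cycle: 4.73 × 0.6447 = 3.049431
For no arbitrage the full-cycle product must be 1, so the missing rate is 1 / 3.049431 ≈ 0.3279300.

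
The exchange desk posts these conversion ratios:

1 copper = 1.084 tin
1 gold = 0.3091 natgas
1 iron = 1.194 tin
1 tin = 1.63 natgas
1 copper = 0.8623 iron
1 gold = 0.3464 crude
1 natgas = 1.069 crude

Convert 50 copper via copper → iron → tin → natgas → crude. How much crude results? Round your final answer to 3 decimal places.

50 copper × 0.8623 = 43.115 iron
43.115 iron × 1.194 = 51.47931 tin
51.47931 tin × 1.63 = 83.9112753 natgas
83.9112753 natgas × 1.069 = 89.7011532957 crude

89.701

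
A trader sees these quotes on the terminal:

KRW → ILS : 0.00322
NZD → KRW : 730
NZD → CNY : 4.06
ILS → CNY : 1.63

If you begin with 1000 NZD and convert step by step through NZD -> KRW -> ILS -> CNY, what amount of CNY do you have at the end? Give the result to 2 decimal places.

3831.48

1000 NZD × 730 = 730000 KRW
730000 KRW × 0.00322 = 2350.6 ILS
2350.6 ILS × 1.63 = 3831.478 CNY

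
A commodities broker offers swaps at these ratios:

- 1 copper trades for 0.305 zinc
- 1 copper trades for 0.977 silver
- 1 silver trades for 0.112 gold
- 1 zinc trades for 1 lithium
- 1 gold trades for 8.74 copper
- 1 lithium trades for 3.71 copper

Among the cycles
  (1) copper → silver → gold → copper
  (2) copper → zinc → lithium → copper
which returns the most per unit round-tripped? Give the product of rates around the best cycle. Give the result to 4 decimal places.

(1) 0.977 × 0.112 × 8.74 = 0.95637
(2) 0.305 × 1 × 3.71 = 1.13155
Highest is cycle (2) at 1.1316 (>1, arbitrage).

1.1316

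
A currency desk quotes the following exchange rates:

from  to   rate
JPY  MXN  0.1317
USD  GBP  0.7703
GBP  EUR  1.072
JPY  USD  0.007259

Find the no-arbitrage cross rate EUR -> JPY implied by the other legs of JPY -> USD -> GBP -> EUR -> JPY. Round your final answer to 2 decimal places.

166.83

Known legs of the cycle: 0.007259 × 0.7703 × 1.072 = 0.0059942034544
For no arbitrage the full-cycle product must be 1, so the missing rate is 1 / 0.0059942034544 ≈ 166.8278.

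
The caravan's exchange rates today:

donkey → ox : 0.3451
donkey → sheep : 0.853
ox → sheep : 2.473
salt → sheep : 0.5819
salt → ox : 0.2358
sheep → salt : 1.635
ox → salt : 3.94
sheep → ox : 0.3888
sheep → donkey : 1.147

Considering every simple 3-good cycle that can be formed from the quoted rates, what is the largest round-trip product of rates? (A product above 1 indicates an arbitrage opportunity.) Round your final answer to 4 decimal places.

ox→sheep→donkey→ox: 2.473 × 1.147 × 0.3451 = 0.97889
ox→sheep→salt→ox: 2.473 × 1.635 × 0.2358 = 0.95342
ox→salt→sheep→ox: 3.94 × 0.5819 × 0.3888 = 0.89140
Maximum is ox→sheep→donkey→ox at 0.9789; no arbitrage — every cycle loses value.

0.9789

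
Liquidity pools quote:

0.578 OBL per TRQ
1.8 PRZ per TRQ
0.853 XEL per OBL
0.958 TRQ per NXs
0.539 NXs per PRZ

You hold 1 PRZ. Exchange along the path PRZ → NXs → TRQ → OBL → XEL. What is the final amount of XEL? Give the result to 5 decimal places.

0.25458

1 PRZ × 0.539 = 0.539 NXs
0.539 NXs × 0.958 = 0.516362 TRQ
0.516362 TRQ × 0.578 = 0.298457236 OBL
0.298457236 OBL × 0.853 = 0.254584022308 XEL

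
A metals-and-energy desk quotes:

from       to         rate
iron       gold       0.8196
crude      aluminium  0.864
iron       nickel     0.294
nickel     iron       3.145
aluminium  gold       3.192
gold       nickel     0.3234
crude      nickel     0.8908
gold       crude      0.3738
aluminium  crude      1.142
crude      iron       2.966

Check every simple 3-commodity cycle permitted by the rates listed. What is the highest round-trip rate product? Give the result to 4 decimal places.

gold→crude→aluminium→gold: 0.3738 × 0.864 × 3.192 = 1.03090
gold→crude→iron→gold: 0.3738 × 2.966 × 0.8196 = 0.90868
gold→nickel→iron→gold: 0.3234 × 3.145 × 0.8196 = 0.83361
Maximum is gold→crude→aluminium→gold at 1.0309; arbitrage exists.

1.0309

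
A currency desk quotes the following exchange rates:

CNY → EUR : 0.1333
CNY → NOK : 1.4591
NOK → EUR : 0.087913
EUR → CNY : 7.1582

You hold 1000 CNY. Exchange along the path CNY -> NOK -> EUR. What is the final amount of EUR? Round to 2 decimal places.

1000 CNY × 1.4591 = 1459.1 NOK
1459.1 NOK × 0.087913 = 128.2738583 EUR

128.27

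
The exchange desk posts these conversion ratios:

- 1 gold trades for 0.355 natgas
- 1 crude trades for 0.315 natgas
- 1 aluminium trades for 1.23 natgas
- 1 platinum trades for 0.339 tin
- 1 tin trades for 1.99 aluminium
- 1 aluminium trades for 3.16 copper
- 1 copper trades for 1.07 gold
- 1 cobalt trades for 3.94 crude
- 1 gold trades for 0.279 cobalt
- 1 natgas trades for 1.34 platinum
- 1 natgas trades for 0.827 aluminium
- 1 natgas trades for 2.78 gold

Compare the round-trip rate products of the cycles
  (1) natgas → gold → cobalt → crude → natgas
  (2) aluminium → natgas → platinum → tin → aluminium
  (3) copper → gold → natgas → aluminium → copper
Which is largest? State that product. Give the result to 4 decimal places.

(1) 2.78 × 0.279 × 3.94 × 0.315 = 0.96262
(2) 1.23 × 1.34 × 0.339 × 1.99 = 1.11189
(3) 1.07 × 0.355 × 0.827 × 3.16 = 0.99267
Highest is cycle (2) at 1.1119 (>1, arbitrage).

1.1119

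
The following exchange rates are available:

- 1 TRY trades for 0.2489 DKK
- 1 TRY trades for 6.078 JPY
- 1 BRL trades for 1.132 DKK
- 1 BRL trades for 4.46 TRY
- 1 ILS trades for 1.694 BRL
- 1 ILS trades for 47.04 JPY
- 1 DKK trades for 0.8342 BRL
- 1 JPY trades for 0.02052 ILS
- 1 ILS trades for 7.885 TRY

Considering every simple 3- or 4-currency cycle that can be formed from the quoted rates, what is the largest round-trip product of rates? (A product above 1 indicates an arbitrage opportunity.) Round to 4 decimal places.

TRY→JPY→ILS→TRY: 6.078 × 0.02052 × 7.885 = 0.98342
TRY→JPY→ILS→BRL→TRY: 6.078 × 0.02052 × 1.694 × 4.46 = 0.94229
TRY→DKK→BRL→TRY: 0.2489 × 0.8342 × 4.46 = 0.92604
Maximum is TRY→JPY→ILS→TRY at 0.9834; no arbitrage — every cycle loses value.

0.9834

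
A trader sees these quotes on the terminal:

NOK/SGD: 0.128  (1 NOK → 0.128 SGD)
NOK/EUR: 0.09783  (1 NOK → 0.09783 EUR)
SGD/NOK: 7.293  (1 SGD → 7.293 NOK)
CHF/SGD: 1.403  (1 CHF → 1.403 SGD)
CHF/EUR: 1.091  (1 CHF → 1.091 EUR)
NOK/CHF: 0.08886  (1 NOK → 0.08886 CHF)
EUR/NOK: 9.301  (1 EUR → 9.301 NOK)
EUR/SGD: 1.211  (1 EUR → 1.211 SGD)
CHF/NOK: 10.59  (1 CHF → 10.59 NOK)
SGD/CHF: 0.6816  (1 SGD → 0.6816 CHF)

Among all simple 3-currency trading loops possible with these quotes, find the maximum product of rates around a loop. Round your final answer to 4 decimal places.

CHF→NOK→SGD→CHF: 10.59 × 0.128 × 0.6816 = 0.92392
CHF→SGD→NOK→CHF: 1.403 × 7.293 × 0.08886 = 0.90922
CHF→EUR→NOK→CHF: 1.091 × 9.301 × 0.08886 = 0.90170
CHF→EUR→SGD→CHF: 1.091 × 1.211 × 0.6816 = 0.90053
EUR→SGD→NOK→EUR: 1.211 × 7.293 × 0.09783 = 0.86402
Maximum is CHF→NOK→SGD→CHF at 0.9239; no arbitrage — every cycle loses value.

0.9239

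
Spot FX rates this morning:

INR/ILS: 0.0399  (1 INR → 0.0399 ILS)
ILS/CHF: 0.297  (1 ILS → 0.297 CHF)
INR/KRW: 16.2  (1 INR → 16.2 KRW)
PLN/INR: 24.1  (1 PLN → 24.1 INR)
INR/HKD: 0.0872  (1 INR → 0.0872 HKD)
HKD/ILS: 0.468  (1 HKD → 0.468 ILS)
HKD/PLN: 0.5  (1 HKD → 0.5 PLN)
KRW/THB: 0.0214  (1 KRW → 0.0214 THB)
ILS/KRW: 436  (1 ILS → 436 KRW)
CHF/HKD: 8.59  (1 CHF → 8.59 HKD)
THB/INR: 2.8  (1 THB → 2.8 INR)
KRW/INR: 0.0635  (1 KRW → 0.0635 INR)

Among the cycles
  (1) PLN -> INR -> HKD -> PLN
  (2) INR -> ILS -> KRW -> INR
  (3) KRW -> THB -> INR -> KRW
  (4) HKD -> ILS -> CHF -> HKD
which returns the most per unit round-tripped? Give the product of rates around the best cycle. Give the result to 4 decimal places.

(1) 24.1 × 0.0872 × 0.5 = 1.05076
(2) 0.0399 × 436 × 0.0635 = 1.10467
(3) 0.0214 × 2.8 × 16.2 = 0.97070
(4) 0.468 × 0.297 × 8.59 = 1.19398
Highest is cycle (4) at 1.1940 (>1, arbitrage).

1.1940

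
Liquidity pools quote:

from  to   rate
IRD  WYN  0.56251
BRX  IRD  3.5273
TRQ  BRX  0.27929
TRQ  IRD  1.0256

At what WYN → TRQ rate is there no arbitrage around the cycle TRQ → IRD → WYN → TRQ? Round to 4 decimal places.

Known legs of the cycle: 1.0256 × 0.56251 = 0.576910256
For no arbitrage the full-cycle product must be 1, so the missing rate is 1 / 0.576910256 ≈ 1.733372.

1.7334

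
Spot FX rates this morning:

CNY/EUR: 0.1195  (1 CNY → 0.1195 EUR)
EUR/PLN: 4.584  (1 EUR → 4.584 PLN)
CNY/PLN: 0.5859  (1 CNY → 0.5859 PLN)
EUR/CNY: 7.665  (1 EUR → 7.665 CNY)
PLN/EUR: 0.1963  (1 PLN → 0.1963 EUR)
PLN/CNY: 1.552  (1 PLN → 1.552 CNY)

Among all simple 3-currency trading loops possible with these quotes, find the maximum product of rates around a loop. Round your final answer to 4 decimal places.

0.8816

PLN→EUR→CNY→PLN: 0.1963 × 7.665 × 0.5859 = 0.88157
PLN→CNY→EUR→PLN: 1.552 × 0.1195 × 4.584 = 0.85017
Maximum is PLN→EUR→CNY→PLN at 0.8816; no arbitrage — every cycle loses value.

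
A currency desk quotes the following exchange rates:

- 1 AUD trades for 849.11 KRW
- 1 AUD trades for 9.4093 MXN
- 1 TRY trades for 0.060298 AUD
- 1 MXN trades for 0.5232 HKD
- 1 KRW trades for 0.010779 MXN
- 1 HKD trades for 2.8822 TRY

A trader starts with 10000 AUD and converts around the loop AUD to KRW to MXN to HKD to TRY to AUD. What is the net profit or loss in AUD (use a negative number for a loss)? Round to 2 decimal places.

10000 AUD × 849.11 = 8491100 KRW
8491100 KRW × 0.010779 = 91525.5669 MXN
91525.5669 MXN × 0.5232 = 47886.17660208 HKD
47886.17660208 HKD × 2.8822 = 138017.538202514976 TRY
138017.538202514976 TRY × 0.060298 = 8322.181518535248022848 AUD
Net change: 8322.181518535248022848 − 10000 = -1677.818481464751977152 AUD

-1677.82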